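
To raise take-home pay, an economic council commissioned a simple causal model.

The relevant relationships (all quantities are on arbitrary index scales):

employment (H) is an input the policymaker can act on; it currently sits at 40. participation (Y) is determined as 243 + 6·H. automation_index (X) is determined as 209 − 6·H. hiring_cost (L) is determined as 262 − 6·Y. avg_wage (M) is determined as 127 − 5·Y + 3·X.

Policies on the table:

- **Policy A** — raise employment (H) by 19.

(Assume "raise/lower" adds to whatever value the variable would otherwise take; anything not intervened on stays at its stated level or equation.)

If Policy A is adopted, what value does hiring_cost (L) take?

Policy A (H + 19):
  H = 40 + 19 = 59
  Y = 243 + 6·59 = 597
  L = 262 − 6·597 = -3320

-3320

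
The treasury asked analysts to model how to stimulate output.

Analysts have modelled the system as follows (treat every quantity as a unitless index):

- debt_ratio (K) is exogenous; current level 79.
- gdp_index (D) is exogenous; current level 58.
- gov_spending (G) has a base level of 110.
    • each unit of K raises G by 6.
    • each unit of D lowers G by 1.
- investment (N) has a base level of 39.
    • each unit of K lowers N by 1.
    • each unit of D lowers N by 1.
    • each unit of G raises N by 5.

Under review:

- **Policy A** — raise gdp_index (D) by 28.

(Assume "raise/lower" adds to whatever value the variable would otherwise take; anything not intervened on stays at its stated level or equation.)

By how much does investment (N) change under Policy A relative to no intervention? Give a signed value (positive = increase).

-168

Baseline:
  K = 79
  D = 58
  G = 110 + 6·79 − 58 = 526
  N = 39 − 79 − 58 + 5·526 = 2532
Policy A (D + 28):
  K = 79
  D = 58 + 28 = 86
  G = 110 + 6·79 − 86 = 498
  N = 39 − 79 − 86 + 5·498 = 2364
Change in N: 2364 − 2532 = -168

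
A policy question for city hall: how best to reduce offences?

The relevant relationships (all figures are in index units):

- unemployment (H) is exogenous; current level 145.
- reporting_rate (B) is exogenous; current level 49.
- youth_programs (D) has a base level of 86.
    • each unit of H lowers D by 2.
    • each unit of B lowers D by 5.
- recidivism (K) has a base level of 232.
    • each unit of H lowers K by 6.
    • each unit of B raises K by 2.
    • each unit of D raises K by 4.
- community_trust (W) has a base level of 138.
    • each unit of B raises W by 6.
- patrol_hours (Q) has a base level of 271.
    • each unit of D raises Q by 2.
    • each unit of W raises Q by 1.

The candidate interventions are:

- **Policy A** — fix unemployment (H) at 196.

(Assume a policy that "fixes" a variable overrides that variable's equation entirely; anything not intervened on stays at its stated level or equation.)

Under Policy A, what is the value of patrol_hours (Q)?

Policy A (H := 196):
  H = 196
  B = 49
  D = 86 − 2·196 − 5·49 = -551
  W = 138 + 6·49 = 432
  Q = 271 + 2·(-551) + 432 = -399

-399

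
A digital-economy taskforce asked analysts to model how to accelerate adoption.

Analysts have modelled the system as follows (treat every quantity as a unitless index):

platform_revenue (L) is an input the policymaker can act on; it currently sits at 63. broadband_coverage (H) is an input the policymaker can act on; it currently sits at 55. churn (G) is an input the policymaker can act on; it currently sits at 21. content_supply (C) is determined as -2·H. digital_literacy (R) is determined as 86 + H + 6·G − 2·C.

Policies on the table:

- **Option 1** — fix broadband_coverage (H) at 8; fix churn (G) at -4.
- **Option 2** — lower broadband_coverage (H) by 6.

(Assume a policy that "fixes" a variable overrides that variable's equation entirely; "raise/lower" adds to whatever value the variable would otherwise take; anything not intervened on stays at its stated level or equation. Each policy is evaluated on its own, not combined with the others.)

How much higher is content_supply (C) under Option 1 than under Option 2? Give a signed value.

Option 1 (H := 8, G := -4):
  H = 8
  C = 0 − 2·8 = -16
Option 2 (H − 6):
  H = 55 − 6 = 49
  C = 0 − 2·49 = -98
C: -16 − (-98) = 82

82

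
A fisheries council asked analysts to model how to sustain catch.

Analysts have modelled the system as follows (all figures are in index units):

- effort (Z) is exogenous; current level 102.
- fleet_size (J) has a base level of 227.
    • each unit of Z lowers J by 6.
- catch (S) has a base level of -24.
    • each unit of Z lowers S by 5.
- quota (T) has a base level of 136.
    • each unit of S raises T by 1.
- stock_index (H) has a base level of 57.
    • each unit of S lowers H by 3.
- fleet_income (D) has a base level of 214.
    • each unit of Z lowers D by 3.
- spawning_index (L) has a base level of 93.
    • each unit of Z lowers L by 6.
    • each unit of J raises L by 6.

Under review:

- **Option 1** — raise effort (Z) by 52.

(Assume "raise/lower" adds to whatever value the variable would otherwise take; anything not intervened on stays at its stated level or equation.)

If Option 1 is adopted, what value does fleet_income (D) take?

Option 1 (Z + 52):
  Z = 102 + 52 = 154
  D = 214 − 3·154 = -248

-248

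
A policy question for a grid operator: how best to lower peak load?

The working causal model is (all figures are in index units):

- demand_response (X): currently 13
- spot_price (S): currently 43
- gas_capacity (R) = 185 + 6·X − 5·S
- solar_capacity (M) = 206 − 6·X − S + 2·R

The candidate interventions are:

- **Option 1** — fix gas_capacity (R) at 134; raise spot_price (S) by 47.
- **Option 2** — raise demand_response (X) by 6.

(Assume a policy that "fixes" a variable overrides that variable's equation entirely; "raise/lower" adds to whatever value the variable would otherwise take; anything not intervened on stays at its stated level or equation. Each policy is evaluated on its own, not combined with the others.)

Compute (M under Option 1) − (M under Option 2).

89

Option 1 (R := 134, S + 47):
  X = 13
  S = 43 + 47 = 90
  R = 134
  M = 206 − 6·13 − 90 + 2·134 = 306
Option 2 (X + 6):
  X = 13 + 6 = 19
  S = 43
  R = 185 + 6·19 − 5·43 = 84
  M = 206 − 6·19 − 43 + 2·84 = 217
M: 306 − 217 = 89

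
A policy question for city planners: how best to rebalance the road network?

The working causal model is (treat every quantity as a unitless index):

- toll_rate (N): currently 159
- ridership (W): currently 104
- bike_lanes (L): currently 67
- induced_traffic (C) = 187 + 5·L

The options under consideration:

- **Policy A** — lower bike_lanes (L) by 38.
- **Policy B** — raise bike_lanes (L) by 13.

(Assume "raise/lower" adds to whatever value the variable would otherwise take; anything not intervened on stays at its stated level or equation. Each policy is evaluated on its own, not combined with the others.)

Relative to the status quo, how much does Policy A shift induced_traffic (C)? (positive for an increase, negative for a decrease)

Baseline:
  L = 67
  C = 187 + 5·67 = 522
Policy A (L − 38):
  L = 67 − 38 = 29
  C = 187 + 5·29 = 332
Change in C: 332 − 522 = -190

-190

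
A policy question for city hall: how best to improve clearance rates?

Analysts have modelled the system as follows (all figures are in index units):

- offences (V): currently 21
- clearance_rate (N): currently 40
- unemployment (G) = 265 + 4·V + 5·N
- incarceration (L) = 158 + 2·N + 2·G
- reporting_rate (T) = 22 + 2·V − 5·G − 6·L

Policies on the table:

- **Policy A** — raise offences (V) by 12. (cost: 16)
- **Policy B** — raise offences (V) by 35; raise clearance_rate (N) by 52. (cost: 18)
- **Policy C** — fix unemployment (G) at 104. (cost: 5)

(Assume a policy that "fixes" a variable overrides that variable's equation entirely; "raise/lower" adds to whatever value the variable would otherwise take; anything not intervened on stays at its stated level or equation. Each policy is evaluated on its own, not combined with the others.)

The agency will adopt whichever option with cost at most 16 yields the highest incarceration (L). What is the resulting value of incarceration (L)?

1432

Policy A (V + 12):
  V = 21 + 12 = 33
  N = 40
  G = 265 + 4·33 + 5·40 = 597
  L = 158 + 2·40 + 2·597 = 1432
Policy C (G := 104):
  V = 21
  N = 40
  G = 104
  L = 158 + 2·40 + 2·104 = 446
Comparing — Policy A: L=1432, Policy C: L=446. Highest is 1432 (Policy A).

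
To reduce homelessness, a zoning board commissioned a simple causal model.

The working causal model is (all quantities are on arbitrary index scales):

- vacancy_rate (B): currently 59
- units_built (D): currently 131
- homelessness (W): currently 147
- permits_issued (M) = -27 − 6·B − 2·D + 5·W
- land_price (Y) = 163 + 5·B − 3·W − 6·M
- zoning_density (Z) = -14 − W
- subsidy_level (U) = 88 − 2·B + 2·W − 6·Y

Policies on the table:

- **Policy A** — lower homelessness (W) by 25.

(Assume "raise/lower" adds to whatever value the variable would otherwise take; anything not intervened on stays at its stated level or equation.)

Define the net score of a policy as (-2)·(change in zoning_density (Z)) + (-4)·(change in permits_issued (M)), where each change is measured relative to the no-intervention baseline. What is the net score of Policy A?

450

Baseline:
  B = 59
  D = 131
  W = 147
  M = -27 − 6·59 − 2·131 + 5·147 = 92
  Z = -14 − 147 = -161
Policy A (W − 25):
  B = 59
  D = 131
  W = 147 − 25 = 122
  M = -27 − 6·59 − 2·131 + 5·122 = -33
  Z = -14 − 122 = -136
ΔZ = -136 − (-161) = 25; ΔM = -33 − 92 = -125
Score = (-2)·25 + (-4)·(-125) = 450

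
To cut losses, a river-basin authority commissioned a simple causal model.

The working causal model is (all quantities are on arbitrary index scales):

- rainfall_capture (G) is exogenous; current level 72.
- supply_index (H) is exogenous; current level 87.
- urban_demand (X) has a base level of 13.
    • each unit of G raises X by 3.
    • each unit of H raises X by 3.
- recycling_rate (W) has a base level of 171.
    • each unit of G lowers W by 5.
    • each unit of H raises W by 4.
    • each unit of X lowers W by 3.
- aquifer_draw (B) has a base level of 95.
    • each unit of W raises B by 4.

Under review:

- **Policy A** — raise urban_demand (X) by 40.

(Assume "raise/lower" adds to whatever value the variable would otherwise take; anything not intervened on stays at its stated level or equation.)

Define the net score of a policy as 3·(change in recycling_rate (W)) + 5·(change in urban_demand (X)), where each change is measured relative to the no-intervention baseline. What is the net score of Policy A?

-160

Baseline:
  G = 72
  H = 87
  X = 13 + 3·72 + 3·87 = 490
  W = 171 − 5·72 + 4·87 − 3·490 = -1311
Policy A (X + 40):
  G = 72
  H = 87
  X = 13 + 3·72 + 3·87 (+40 from intervention) = 530
  W = 171 − 5·72 + 4·87 − 3·530 = -1431
ΔW = -1431 − (-1311) = -120; ΔX = 530 − 490 = 40
Score = 3·(-120) + 5·40 = -160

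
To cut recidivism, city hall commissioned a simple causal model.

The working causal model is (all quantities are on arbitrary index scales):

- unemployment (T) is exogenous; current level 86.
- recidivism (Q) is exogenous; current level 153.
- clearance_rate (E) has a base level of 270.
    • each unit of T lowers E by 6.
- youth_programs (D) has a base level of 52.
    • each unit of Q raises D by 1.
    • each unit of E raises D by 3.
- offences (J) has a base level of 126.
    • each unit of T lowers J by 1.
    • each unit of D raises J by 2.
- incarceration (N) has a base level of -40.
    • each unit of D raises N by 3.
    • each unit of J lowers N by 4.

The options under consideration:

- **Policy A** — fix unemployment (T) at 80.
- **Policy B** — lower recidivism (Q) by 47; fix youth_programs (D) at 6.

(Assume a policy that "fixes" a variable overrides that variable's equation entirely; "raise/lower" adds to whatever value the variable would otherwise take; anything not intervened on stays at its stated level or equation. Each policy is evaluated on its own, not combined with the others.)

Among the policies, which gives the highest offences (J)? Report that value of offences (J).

52

Policy A (T := 80):
  T = 80
  Q = 153
  E = 270 − 6·80 = -210
  D = 52 + 153 + 3·(-210) = -425
  J = 126 − 80 + 2·(-425) = -804
Policy B (Q − 47, D := 6):
  T = 86
  Q = 153 − 47 = 106
  E = 270 − 6·86 = -246
  D = 6
  J = 126 − 86 + 2·6 = 52
Comparing — Policy A: J=-804, Policy B: J=52. Highest is 52 (Policy B).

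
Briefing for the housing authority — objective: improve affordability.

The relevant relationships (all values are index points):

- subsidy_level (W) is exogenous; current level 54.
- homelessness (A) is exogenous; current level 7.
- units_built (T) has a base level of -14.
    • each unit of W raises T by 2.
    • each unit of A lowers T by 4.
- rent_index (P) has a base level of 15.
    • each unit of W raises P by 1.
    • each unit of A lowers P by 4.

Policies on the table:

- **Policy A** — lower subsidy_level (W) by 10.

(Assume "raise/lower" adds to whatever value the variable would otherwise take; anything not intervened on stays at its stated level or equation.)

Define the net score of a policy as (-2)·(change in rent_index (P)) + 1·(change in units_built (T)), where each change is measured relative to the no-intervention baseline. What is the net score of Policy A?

Baseline:
  W = 54
  A = 7
  T = -14 + 2·54 − 4·7 = 66
  P = 15 + 54 − 4·7 = 41
Policy A (W − 10):
  W = 54 − 10 = 44
  A = 7
  T = -14 + 2·44 − 4·7 = 46
  P = 15 + 44 − 4·7 = 31
ΔP = 31 − 41 = -10; ΔT = 46 − 66 = -20
Score = (-2)·(-10) + 1·(-20) = 0

0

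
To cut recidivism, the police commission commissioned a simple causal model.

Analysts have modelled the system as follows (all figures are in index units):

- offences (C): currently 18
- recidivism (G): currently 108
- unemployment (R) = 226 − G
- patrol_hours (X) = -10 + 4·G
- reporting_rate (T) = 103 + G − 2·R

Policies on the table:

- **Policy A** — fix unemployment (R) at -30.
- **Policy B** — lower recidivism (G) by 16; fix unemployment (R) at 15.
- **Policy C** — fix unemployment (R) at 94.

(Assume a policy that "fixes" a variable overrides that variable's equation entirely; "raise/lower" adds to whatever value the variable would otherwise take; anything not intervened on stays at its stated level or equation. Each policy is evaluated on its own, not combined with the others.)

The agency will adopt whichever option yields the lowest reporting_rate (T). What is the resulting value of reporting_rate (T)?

Policy A (R := -30):
  G = 108
  R = -30
  T = 103 + 108 − 2·(-30) = 271
Policy B (G − 16, R := 15):
  G = 108 − 16 = 92
  R = 15
  T = 103 + 92 − 2·15 = 165
Policy C (R := 94):
  G = 108
  R = 94
  T = 103 + 108 − 2·94 = 23
Comparing — Policy A: T=271, Policy B: T=165, Policy C: T=23. Lowest is 23 (Policy C).

23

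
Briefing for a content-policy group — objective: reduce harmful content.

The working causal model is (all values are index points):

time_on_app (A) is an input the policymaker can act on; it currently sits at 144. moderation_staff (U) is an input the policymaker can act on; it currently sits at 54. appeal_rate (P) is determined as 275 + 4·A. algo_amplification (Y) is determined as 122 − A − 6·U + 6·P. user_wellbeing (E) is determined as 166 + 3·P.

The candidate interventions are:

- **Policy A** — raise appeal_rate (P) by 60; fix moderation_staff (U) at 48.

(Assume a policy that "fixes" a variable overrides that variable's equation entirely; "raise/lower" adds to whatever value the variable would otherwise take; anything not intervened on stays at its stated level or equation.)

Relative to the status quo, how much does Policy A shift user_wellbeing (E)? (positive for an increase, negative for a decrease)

Baseline:
  A = 144
  P = 275 + 4·144 = 851
  E = 166 + 3·851 = 2719
Policy A (P + 60, U := 48):
  A = 144
  P = 275 + 4·144 (+60 from intervention) = 911
  E = 166 + 3·911 = 2899
Change in E: 2899 − 2719 = 180

180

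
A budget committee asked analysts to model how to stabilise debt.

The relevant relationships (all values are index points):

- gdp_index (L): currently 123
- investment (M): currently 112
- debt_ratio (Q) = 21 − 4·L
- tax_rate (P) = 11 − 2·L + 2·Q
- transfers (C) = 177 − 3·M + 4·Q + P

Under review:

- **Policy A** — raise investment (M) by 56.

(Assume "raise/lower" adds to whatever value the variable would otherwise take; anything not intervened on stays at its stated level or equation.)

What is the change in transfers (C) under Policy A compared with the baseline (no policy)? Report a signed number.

-168

Baseline:
  L = 123
  M = 112
  Q = 21 − 4·123 = -471
  P = 11 − 2·123 + 2·(-471) = -1177
  C = 177 − 3·112 + 4·(-471) + (-1177) = -3220
Policy A (M + 56):
  L = 123
  M = 112 + 56 = 168
  Q = 21 − 4·123 = -471
  P = 11 − 2·123 + 2·(-471) = -1177
  C = 177 − 3·168 + 4·(-471) + (-1177) = -3388
Change in C: -3388 − (-3220) = -168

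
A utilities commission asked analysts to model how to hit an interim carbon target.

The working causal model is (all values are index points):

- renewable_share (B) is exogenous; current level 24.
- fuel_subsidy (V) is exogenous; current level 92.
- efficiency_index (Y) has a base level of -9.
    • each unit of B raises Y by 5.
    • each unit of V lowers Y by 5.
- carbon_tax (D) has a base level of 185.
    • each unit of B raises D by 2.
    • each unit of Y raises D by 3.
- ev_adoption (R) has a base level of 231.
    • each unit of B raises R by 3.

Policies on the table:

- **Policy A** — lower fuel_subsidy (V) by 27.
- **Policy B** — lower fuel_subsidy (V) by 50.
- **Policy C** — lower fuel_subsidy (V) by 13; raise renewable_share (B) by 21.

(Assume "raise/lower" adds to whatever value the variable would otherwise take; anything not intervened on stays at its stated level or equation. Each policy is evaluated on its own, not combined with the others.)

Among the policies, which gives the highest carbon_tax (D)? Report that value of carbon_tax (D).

Policy A (V − 27):
  B = 24
  V = 92 − 27 = 65
  Y = -9 + 5·24 − 5·65 = -214
  D = 185 + 2·24 + 3·(-214) = -409
Policy B (V − 50):
  B = 24
  V = 92 − 50 = 42
  Y = -9 + 5·24 − 5·42 = -99
  D = 185 + 2·24 + 3·(-99) = -64
Policy C (V − 13, B + 21):
  B = 24 + 21 = 45
  V = 92 − 13 = 79
  Y = -9 + 5·45 − 5·79 = -179
  D = 185 + 2·45 + 3·(-179) = -262
Comparing — Policy A: D=-409, Policy B: D=-64, Policy C: D=-262. Highest is -64 (Policy B).

-64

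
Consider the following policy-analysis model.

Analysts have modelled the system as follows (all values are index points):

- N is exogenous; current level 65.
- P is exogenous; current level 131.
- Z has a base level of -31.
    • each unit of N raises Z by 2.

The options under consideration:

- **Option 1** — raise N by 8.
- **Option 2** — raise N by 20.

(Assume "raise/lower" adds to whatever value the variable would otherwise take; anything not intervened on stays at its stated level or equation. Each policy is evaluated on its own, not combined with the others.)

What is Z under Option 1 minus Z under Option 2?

Option 1 (N + 8):
  N = 65 + 8 = 73
  Z = -31 + 2·73 = 115
Option 2 (N + 20):
  N = 65 + 20 = 85
  Z = -31 + 2·85 = 139
Z: 115 − 139 = -24

-24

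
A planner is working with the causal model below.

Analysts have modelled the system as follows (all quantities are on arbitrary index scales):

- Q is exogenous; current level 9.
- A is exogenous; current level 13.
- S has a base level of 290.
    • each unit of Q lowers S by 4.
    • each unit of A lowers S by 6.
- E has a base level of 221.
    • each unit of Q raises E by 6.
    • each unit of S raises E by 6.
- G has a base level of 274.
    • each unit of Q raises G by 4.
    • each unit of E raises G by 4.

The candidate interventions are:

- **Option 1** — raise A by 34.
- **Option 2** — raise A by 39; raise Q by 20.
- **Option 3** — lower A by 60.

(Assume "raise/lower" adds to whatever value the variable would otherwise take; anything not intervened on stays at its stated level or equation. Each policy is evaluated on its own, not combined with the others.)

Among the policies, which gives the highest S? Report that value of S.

Option 1 (A + 34):
  Q = 9
  A = 13 + 34 = 47
  S = 290 − 4·9 − 6·47 = -28
Option 2 (A + 39, Q + 20):
  Q = 9 + 20 = 29
  A = 13 + 39 = 52
  S = 290 − 4·29 − 6·52 = -138
Option 3 (A − 60):
  Q = 9
  A = 13 − 60 = -47
  S = 290 − 4·9 − 6·(-47) = 536
Comparing — Option 1: S=-28, Option 2: S=-138, Option 3: S=536. Highest is 536 (Option 3).

536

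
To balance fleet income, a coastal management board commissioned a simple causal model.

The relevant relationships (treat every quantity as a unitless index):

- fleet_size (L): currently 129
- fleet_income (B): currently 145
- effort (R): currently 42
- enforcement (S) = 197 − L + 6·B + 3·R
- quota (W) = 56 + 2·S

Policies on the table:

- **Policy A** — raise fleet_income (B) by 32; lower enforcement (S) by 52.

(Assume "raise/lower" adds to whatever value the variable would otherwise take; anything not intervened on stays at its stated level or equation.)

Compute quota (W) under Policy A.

Policy A (B + 32, S − 52):
  L = 129
  B = 145 + 32 = 177
  R = 42
  S = 197 − 129 + 6·177 + 3·42 (−52 from intervention) = 1204
  W = 56 + 2·1204 = 2464

2464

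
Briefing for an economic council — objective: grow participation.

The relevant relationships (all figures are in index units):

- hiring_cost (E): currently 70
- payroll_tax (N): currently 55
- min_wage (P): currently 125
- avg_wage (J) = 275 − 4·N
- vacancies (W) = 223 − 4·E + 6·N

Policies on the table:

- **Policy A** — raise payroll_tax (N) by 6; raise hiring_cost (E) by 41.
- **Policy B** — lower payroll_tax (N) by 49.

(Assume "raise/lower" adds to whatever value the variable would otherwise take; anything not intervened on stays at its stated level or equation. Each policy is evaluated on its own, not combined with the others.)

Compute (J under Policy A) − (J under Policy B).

Policy A (N + 6, E + 41):
  N = 55 + 6 = 61
  J = 275 − 4·61 = 31
Policy B (N − 49):
  N = 55 − 49 = 6
  J = 275 − 4·6 = 251
J: 31 − 251 = -220

-220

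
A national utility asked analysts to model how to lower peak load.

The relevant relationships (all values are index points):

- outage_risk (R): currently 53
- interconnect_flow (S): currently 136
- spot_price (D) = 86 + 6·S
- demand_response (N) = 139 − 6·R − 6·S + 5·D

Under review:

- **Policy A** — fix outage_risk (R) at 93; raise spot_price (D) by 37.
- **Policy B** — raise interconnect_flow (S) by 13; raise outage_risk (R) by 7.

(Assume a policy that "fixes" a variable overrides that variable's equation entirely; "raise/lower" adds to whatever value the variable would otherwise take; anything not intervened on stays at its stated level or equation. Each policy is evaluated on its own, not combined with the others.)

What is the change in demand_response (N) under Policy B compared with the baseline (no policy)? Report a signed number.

Baseline:
  R = 53
  S = 136
  D = 86 + 6·136 = 902
  N = 139 − 6·53 − 6·136 + 5·902 = 3515
Policy B (S + 13, R + 7):
  R = 53 + 7 = 60
  S = 136 + 13 = 149
  D = 86 + 6·149 = 980
  N = 139 − 6·60 − 6·149 + 5·980 = 3785
Change in N: 3785 − 3515 = 270

270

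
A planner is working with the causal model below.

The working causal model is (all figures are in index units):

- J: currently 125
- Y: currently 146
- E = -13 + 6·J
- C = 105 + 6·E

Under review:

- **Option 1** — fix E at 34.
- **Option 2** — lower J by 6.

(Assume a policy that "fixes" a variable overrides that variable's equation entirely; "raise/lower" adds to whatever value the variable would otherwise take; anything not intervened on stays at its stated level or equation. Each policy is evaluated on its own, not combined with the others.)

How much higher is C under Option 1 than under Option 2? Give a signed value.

-4002

Option 1 (E := 34):
  J = 125
  E = 34
  C = 105 + 6·34 = 309
Option 2 (J − 6):
  J = 125 − 6 = 119
  E = -13 + 6·119 = 701
  C = 105 + 6·701 = 4311
C: 309 − 4311 = -4002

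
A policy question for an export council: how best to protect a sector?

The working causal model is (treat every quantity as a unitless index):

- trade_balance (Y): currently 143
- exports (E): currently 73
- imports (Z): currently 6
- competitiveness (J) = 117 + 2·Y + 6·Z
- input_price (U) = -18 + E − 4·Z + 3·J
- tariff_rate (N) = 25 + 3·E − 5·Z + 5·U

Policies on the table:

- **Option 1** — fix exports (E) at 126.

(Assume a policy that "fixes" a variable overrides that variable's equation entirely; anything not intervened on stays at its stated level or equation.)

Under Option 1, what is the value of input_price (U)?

Option 1 (E := 126):
  Y = 143
  E = 126
  Z = 6
  J = 117 + 2·143 + 6·6 = 439
  U = -18 + 126 − 4·6 + 3·439 = 1401

1401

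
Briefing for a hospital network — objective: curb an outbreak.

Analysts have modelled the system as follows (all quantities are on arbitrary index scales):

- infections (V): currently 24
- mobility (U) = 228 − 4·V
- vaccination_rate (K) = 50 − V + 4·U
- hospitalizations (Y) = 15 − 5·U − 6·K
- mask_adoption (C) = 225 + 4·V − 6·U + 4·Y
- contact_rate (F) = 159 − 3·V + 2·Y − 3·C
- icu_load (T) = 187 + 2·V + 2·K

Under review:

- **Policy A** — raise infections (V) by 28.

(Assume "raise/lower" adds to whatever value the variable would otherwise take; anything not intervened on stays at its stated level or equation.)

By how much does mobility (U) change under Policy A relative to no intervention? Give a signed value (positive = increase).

Baseline:
  V = 24
  U = 228 − 4·24 = 132
Policy A (V + 28):
  V = 24 + 28 = 52
  U = 228 − 4·52 = 20
Change in U: 20 − 132 = -112

-112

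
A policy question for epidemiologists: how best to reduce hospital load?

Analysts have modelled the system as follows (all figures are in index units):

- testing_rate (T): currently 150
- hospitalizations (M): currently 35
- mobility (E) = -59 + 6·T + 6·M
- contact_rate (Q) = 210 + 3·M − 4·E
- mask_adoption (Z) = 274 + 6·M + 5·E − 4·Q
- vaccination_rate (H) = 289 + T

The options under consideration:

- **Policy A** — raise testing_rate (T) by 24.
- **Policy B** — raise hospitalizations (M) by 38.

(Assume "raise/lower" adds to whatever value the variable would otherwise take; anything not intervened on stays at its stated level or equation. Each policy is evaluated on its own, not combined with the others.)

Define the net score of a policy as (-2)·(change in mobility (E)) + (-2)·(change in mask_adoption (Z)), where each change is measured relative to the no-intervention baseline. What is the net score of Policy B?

Baseline:
  T = 150
  M = 35
  E = -59 + 6·150 + 6·35 = 1051
  Q = 210 + 3·35 − 4·1051 = -3889
  Z = 274 + 6·35 + 5·1051 − 4·(-3889) = 21295
Policy B (M + 38):
  T = 150
  M = 35 + 38 = 73
  E = -59 + 6·150 + 6·73 = 1279
  Q = 210 + 3·73 − 4·1279 = -4687
  Z = 274 + 6·73 + 5·1279 − 4·(-4687) = 25855
ΔE = 1279 − 1051 = 228; ΔZ = 25855 − 21295 = 4560
Score = (-2)·228 + (-2)·4560 = -9576

-9576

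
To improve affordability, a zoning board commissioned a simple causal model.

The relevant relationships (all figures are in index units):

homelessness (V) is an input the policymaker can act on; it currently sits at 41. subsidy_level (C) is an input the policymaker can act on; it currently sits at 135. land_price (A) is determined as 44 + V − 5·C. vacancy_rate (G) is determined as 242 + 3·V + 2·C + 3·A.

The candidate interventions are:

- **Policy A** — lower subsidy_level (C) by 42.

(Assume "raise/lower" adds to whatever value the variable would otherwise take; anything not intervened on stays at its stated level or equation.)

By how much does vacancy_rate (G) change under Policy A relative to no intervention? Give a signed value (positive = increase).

Baseline:
  V = 41
  C = 135
  A = 44 + 41 − 5·135 = -590
  G = 242 + 3·41 + 2·135 + 3·(-590) = -1135
Policy A (C − 42):
  V = 41
  C = 135 − 42 = 93
  A = 44 + 41 − 5·93 = -380
  G = 242 + 3·41 + 2·93 + 3·(-380) = -589
Change in G: -589 − (-1135) = 546

546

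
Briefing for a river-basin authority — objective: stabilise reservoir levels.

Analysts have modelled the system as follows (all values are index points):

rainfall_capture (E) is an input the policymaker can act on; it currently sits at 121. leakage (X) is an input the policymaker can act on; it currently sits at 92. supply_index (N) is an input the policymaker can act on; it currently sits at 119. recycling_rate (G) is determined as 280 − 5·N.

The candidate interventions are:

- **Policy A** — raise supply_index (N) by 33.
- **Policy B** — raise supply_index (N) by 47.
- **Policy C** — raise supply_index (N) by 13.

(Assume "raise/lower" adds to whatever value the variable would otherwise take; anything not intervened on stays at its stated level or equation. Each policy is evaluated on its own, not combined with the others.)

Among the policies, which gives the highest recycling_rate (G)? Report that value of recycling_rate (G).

-380

Policy A (N + 33):
  N = 119 + 33 = 152
  G = 280 − 5·152 = -480
Policy B (N + 47):
  N = 119 + 47 = 166
  G = 280 − 5·166 = -550
Policy C (N + 13):
  N = 119 + 13 = 132
  G = 280 − 5·132 = -380
Comparing — Policy A: G=-480, Policy B: G=-550, Policy C: G=-380. Highest is -380 (Policy C).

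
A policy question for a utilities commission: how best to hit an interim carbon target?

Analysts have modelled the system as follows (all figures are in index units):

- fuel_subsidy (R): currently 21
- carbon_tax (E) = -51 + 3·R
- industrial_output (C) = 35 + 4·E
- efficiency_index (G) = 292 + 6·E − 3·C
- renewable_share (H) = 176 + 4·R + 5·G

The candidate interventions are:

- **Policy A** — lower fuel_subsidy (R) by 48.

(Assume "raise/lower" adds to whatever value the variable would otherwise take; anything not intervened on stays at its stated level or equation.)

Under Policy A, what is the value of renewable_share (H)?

Policy A (R − 48):
  R = 21 − 48 = -27
  E = -51 + 3·(-27) = -132
  C = 35 + 4·(-132) = -493
  G = 292 + 6·(-132) − 3·(-493) = 979
  H = 176 + 4·(-27) + 5·979 = 4963

4963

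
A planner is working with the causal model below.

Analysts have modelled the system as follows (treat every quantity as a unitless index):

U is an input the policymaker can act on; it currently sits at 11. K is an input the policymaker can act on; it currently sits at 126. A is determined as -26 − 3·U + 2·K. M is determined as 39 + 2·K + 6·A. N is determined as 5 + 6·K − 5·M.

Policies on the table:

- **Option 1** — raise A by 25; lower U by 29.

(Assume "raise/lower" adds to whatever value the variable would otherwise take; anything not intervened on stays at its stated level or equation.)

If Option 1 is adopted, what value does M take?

2121

Option 1 (A + 25, U − 29):
  U = 11 − 29 = -18
  K = 126
  A = -26 − 3·(-18) + 2·126 (+25 from intervention) = 305
  M = 39 + 2·126 + 6·305 = 2121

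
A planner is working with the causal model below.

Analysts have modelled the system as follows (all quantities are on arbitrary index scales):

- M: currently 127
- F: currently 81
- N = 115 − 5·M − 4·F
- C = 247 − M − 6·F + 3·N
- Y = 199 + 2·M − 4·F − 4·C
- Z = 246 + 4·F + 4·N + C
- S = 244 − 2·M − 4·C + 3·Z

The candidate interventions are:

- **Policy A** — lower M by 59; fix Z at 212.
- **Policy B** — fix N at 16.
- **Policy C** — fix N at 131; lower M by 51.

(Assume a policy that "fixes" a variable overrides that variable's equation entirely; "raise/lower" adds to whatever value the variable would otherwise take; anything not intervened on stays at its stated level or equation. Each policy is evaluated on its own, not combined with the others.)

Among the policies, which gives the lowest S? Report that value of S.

Policy A (M − 59, Z := 212):
  M = 127 − 59 = 68
  F = 81
  N = 115 − 5·68 − 4·81 = -549
  C = 247 − 68 − 6·81 + 3·(-549) = -1954
  Z = 212
  S = 244 − 2·68 − 4·(-1954) + 3·212 = 8560
Policy B (N := 16):
  M = 127
  F = 81
  N = 16
  C = 247 − 127 − 6·81 + 3·16 = -318
  Z = 246 + 4·81 + 4·16 + (-318) = 316
  S = 244 − 2·127 − 4·(-318) + 3·316 = 2210
Policy C (N := 131, M − 51):
  M = 127 − 51 = 76
  F = 81
  N = 131
  C = 247 − 76 − 6·81 + 3·131 = 78
  Z = 246 + 4·81 + 4·131 + 78 = 1172
  S = 244 − 2·76 − 4·78 + 3·1172 = 3296
Comparing — Policy A: S=8560, Policy B: S=2210, Policy C: S=3296. Lowest is 2210 (Policy B).

2210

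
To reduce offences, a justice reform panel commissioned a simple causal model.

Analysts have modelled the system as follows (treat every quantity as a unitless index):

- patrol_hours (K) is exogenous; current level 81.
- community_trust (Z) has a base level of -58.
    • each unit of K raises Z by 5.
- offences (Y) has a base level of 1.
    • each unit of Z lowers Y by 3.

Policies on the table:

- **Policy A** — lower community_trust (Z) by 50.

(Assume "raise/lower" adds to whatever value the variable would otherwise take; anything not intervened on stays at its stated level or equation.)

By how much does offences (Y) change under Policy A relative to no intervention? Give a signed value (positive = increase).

150

Baseline:
  K = 81
  Z = -58 + 5·81 = 347
  Y = 1 − 3·347 = -1040
Policy A (Z − 50):
  K = 81
  Z = -58 + 5·81 (−50 from intervention) = 297
  Y = 1 − 3·297 = -890
Change in Y: -890 − (-1040) = 150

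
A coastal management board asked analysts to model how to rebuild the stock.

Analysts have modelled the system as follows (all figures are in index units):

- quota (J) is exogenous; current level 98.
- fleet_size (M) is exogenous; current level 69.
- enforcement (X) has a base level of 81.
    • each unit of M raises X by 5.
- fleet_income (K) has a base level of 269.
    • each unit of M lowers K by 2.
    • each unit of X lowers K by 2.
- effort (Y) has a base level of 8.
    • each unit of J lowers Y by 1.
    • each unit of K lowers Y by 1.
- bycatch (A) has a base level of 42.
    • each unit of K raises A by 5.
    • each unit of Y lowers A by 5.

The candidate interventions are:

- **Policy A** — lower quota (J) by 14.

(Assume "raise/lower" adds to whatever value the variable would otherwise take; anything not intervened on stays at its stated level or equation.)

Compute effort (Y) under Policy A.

Policy A (J − 14):
  J = 98 − 14 = 84
  M = 69
  X = 81 + 5·69 = 426
  K = 269 − 2·69 − 2·426 = -721
  Y = 8 − 84 − (-721) = 645

645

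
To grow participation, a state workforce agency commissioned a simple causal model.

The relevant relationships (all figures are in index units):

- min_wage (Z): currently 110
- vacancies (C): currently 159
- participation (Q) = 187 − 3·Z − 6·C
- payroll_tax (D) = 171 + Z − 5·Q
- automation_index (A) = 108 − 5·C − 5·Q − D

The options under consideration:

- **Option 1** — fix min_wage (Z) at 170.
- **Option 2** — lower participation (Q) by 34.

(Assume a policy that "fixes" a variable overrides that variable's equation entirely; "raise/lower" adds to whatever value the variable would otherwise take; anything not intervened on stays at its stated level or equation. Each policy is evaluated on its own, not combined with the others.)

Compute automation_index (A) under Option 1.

Option 1 (Z := 170):
  Z = 170
  C = 159
  Q = 187 − 3·170 − 6·159 = -1277
  D = 171 + 170 − 5·(-1277) = 6726
  A = 108 − 5·159 − 5·(-1277) − 6726 = -1028

-1028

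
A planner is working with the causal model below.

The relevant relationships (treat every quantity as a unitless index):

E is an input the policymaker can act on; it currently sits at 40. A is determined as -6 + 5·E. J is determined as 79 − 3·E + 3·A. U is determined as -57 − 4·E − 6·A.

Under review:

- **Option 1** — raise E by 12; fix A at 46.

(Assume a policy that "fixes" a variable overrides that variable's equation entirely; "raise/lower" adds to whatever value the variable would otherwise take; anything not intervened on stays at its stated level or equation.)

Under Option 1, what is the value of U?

-541

Option 1 (E + 12, A := 46):
  E = 40 + 12 = 52
  A = 46
  U = -57 − 4·52 − 6·46 = -541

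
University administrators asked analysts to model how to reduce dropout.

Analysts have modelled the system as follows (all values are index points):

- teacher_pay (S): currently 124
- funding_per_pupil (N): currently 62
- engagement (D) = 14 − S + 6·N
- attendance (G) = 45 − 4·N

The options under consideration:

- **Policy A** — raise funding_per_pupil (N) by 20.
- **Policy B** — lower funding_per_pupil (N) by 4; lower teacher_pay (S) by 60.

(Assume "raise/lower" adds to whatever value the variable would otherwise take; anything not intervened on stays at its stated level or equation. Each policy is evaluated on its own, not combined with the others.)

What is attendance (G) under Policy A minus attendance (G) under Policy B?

Policy A (N + 20):
  N = 62 + 20 = 82
  G = 45 − 4·82 = -283
Policy B (N − 4, S − 60):
  N = 62 − 4 = 58
  G = 45 − 4·58 = -187
G: -283 − (-187) = -96

-96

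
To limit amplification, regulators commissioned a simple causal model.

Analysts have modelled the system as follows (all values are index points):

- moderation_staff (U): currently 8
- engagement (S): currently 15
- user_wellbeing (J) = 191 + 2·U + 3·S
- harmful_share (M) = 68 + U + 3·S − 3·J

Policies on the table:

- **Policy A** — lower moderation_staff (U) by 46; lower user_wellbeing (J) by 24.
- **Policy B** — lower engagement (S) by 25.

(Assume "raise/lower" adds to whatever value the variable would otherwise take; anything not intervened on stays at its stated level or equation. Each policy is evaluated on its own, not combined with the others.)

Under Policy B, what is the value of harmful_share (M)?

Policy B (S − 25):
  U = 8
  S = 15 − 25 = -10
  J = 191 + 2·8 + 3·(-10) = 177
  M = 68 + 8 + 3·(-10) − 3·177 = -485

-485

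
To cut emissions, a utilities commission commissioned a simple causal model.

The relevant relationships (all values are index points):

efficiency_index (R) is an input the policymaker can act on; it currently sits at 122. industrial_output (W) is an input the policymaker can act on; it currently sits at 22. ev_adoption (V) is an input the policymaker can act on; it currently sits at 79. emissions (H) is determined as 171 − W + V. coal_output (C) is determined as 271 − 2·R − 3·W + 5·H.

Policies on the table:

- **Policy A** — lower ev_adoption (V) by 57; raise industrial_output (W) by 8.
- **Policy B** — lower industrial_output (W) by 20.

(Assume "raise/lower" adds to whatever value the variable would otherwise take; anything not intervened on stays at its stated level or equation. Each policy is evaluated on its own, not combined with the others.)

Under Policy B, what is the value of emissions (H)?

248

Policy B (W − 20):
  W = 22 − 20 = 2
  V = 79
  H = 171 − 2 + 79 = 248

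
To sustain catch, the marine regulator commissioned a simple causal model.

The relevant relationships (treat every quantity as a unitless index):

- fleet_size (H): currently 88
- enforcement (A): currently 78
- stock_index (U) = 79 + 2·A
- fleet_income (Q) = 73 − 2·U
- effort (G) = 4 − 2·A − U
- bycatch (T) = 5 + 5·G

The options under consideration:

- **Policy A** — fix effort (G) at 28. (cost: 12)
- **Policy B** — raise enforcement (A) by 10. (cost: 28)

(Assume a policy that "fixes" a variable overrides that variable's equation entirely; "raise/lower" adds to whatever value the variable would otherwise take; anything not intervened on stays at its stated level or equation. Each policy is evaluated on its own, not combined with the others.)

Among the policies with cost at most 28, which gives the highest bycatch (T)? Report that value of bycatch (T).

Policy A (G := 28):
  A = 78
  U = 79 + 2·78 = 235
  G = 28
  T = 5 + 5·28 = 145
Policy B (A + 10):
  A = 78 + 10 = 88
  U = 79 + 2·88 = 255
  G = 4 − 2·88 − 255 = -427
  T = 5 + 5·(-427) = -2130
Comparing — Policy A: T=145, Policy B: T=-2130. Highest is 145 (Policy A).

145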